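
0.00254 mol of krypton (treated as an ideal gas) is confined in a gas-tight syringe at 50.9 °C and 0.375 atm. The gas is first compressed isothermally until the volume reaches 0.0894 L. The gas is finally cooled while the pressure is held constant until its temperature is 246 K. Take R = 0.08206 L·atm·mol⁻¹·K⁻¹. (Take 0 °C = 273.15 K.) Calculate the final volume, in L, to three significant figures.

V₃ ≈ 0.0679 L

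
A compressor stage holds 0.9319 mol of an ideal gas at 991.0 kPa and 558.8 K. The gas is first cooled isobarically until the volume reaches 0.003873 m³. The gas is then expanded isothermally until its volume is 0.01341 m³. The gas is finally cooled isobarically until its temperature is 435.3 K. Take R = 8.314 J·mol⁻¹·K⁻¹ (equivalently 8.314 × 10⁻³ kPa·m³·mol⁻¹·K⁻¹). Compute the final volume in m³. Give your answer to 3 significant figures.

V₄ ≈ 0.0118 m³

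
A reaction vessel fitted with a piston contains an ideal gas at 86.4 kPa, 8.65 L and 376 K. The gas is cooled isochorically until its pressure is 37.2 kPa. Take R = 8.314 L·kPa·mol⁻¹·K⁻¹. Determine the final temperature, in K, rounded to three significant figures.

T₂ ≈ 162 K

Isochoric, so P/T is constant: V₂ = V₁; T₂ = T₁·(P₂/P₁) = 161.9 K.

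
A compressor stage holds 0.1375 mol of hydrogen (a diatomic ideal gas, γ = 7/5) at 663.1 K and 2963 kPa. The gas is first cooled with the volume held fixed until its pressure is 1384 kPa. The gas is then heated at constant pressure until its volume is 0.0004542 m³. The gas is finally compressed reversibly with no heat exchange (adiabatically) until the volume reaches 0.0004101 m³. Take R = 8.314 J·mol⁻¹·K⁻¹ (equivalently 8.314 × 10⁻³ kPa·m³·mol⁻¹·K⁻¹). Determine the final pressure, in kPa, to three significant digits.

P₄ ≈ 1.60e+03 kPa

From PV = nRT: V₁ = nRT₁/P₁ = 0.0002558 m³.
V constant ⇒ P ∝ T: V₂ = V₁; T₂ = T₁·(P₂/P₁) = 309.7 K.
P constant ⇒ V ∝ T: P₃ = P₂; T₃ = T₂·(V₃/V₂) = 549.9 K.
Adiabatic (γ = 7/5), T V^(γ−1) and P V^γ constant: T₄ = T₃·(V₃/V₄)^(γ−1) = 572.8 K; P₄ = P₃·(V₃/V₄)^γ = 1597 kPa.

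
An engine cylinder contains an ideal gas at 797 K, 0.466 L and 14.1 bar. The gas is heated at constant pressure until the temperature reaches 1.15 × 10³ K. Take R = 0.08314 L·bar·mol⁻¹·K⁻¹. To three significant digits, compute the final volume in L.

Isobaric, so V/T is constant: P₂ = P₁; V₂ = V₁·(T₂/T₁) = 0.6724 L.

V₂ ≈ 0.672 L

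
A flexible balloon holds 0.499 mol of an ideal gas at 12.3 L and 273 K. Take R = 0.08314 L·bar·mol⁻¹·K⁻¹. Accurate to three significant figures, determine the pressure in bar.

P ≈ 0.921 bar

PV = nRT ⇒ P = nRT/V = (0.499 × 0.08314 × 273) / 12.3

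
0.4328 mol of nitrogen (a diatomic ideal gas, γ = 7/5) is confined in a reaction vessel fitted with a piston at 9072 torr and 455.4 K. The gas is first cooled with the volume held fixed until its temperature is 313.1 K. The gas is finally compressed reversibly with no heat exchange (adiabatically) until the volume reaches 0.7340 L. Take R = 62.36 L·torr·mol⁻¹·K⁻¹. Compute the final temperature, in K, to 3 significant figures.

T₃ ≈ 400 K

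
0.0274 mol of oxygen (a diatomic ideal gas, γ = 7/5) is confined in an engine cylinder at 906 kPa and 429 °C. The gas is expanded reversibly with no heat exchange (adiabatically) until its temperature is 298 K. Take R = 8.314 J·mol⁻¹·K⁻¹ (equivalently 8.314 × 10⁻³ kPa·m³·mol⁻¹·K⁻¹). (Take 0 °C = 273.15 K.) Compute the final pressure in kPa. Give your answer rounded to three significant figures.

P₂ ≈ 45.1 kPa

Convert: T₁ = 702.1 K.
From PV = nRT: V₁ = nRT₁/P₁ = 0.0001765 m³.
Reversible adiabatic, γ = 7/5: P₂ = P₁·(T₂/T₁)^(γ/(γ−1)) = 45.12 kPa; V₂ = V₁·(T₁/T₂)^(1/(γ−1)) = 0.001505 m³.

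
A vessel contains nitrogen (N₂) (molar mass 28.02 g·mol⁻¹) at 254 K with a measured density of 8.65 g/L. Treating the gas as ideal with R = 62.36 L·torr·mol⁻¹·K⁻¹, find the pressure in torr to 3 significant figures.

P ≈ 4.89e+03 torr

ρ = PM/(RT) ⇒ P = ρRT/M = (8.65 × 62.36 × 254.0) / 28.02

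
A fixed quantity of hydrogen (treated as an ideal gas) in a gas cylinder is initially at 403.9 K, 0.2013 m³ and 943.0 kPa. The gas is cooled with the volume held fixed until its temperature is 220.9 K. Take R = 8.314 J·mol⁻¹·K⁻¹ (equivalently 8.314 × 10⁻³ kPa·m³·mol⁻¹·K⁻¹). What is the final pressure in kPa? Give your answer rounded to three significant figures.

Isochoric, so P/T is constant: V₂ = V₁; P₂ = P₁·(T₂/T₁) = 515.7 kPa.

P₂ ≈ 516 kPa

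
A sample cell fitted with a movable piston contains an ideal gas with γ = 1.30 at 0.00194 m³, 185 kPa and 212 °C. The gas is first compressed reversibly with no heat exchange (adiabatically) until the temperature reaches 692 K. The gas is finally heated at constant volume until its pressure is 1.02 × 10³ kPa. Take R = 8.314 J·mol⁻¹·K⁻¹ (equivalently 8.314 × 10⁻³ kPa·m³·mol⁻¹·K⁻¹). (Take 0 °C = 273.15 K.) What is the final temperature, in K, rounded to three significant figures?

Convert: T₁ = 485.1 K.
Adiabatic (γ = 1.30), T V^(γ−1) and P V^γ constant: P₂ = P₁·(T₂/T₁)^(γ/(γ−1)) = 862.0 kPa; V₂ = V₁·(T₁/T₂)^(1/(γ−1)) = 0.0005939 m³.
Isochoric, so P/T is constant: V₃ = V₂; T₃ = T₂·(P₃/P₂) = 818.8 K.

T₃ ≈ 819 K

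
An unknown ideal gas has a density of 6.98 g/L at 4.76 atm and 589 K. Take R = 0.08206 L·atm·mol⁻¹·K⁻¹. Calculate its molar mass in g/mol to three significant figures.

M ≈ 70.9 g/mol

ρ = PM/(RT) ⇒ M = ρRT/P = (6.98 × 0.08206 × 589.0) / 4.76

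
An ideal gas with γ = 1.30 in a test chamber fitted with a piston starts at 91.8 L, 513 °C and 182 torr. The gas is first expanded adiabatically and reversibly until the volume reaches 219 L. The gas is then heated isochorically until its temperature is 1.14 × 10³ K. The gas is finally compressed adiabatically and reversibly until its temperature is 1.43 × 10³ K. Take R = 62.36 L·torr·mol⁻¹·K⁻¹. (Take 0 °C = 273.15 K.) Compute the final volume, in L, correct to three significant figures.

V₄ ≈ 103 L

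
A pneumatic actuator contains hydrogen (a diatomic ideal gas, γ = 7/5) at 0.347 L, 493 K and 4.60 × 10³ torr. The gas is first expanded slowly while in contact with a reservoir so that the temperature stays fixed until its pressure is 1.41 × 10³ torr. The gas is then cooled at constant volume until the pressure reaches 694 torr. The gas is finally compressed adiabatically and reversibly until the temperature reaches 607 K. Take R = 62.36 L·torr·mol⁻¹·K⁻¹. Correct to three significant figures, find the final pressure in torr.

T constant ⇒ Boyle's law P V = const: T₂ = T₁; V₂ = V₁·(P₁/P₂) = 1.132 L.
Isochoric, so P/T is constant: V₃ = V₂; T₃ = T₂·(P₃/P₂) = 242.7 K.
Reversible adiabatic, γ = 7/5: P₄ = P₃·(T₄/T₃)^(γ/(γ−1)) = 1.718e+04 torr; V₄ = V₃·(T₃/T₄)^(1/(γ−1)) = 0.1144 L.

P₄ ≈ 1.72e+04 torr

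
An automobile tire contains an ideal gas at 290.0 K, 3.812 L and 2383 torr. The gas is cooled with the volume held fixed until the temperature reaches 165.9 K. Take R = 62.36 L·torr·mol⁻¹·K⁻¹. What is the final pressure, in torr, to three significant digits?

P₂ ≈ 1.36e+03 torr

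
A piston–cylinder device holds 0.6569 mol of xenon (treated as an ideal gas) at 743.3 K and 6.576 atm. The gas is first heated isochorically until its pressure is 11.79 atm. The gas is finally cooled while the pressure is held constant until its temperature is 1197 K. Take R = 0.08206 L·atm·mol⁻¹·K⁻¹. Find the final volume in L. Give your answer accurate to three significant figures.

V₃ ≈ 5.47 L

From PV = nRT: V₁ = nRT₁/P₁ = 6.093 L.
Isochoric, so P/T is constant: V₂ = V₁; T₂ = T₁·(P₂/P₁) = 1333 K.
P constant ⇒ V ∝ T: P₃ = P₂; V₃ = V₂·(T₃/T₂) = 5.473 L.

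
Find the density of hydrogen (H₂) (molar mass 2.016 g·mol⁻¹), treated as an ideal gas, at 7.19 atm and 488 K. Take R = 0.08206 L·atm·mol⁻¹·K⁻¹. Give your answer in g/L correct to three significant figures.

ρ = PM/(RT) = (7.19 × 2.016) / (0.08206 × 488.0)

ρ ≈ 0.362 g/L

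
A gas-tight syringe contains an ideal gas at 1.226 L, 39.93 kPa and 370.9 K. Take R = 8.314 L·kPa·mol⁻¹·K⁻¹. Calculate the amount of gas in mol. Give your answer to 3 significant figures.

PV = nRT ⇒ n = PV/(RT) = (39.93 × 1.226) / (8.314 × 370.9)

n ≈ 0.0159 mol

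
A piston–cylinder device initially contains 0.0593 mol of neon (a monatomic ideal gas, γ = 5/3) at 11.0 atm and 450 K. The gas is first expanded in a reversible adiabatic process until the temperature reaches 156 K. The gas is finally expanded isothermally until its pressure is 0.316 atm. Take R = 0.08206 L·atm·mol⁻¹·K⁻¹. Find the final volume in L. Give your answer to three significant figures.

From PV = nRT: V₁ = nRT₁/P₁ = 0.1991 L.
Adiabatic (γ = 5/3), T V^(γ−1) and P V^γ constant: P₂ = P₁·(T₂/T₁)^(γ/(γ−1)) = 0.7783 atm; V₂ = V₁·(T₁/T₂)^(1/(γ−1)) = 0.9753 L.
T constant ⇒ Boyle's law P V = const: T₃ = T₂; V₃ = V₂·(P₂/P₃) = 2.402 L.

V₃ ≈ 2.40 L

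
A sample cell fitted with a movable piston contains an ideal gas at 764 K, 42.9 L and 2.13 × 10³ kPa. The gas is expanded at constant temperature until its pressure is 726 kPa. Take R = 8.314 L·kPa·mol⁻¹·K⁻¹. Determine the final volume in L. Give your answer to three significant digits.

V₂ ≈ 126 L

T constant ⇒ Boyle's law P V = const: T₂ = T₁; V₂ = V₁·(P₁/P₂) = 125.9 L.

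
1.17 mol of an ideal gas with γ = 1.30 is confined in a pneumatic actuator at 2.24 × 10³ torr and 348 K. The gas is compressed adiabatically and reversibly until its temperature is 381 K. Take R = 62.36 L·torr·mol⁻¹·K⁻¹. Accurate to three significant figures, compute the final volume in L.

V₂ ≈ 8.38 L

From PV = nRT: V₁ = nRT₁/P₁ = 11.34 L.
Reversible adiabatic, γ = 1.30: P₂ = P₁·(T₂/T₁)^(γ/(γ−1)) = 3317 torr; V₂ = V₁·(T₁/T₂)^(1/(γ−1)) = 8.381 L.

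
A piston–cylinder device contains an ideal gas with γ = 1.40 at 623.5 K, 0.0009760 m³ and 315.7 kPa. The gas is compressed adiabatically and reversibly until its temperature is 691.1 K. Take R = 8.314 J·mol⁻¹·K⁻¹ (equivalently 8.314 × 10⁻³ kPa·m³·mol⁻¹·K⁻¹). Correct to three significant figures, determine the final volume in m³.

V₂ ≈ 0.000755 m³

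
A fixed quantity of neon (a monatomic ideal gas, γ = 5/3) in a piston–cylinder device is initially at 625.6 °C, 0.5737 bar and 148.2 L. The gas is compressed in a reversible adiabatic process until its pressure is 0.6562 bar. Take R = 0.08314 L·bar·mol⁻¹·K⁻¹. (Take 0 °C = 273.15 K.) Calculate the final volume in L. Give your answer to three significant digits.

V₂ ≈ 137 L

Convert: T₁ = 898.8 K.
Adiabatic (γ = 5/3), T V^(γ−1) and P V^γ constant: T₂ = T₁·(P₂/P₁)^((γ−1)/γ) = 948.4 K; V₂ = V₁·(P₁/P₂)^(1/γ) = 136.7 L.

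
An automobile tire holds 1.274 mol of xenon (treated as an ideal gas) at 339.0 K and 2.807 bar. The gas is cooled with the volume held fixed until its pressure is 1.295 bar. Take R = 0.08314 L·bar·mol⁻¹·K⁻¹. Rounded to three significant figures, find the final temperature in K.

T₂ ≈ 156 K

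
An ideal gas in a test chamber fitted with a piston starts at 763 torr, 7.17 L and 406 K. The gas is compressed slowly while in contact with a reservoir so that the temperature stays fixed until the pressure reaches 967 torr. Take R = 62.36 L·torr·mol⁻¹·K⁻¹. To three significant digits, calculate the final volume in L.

Isothermal, so P V is constant: T₂ = T₁; V₂ = V₁·(P₁/P₂) = 5.657 L.

V₂ ≈ 5.66 L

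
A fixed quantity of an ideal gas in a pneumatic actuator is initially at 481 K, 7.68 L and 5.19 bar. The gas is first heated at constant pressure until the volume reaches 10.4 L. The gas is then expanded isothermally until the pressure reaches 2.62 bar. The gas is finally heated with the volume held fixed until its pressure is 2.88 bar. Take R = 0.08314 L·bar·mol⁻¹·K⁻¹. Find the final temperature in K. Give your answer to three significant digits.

T₄ ≈ 716 K

Isobaric, so V/T is constant: P₂ = P₁; T₂ = T₁·(V₂/V₁) = 651.4 K.
Isothermal, so P V is constant: T₃ = T₂; V₃ = V₂·(P₂/P₃) = 20.60 L.
V constant ⇒ P ∝ T: V₄ = V₃; T₄ = T₃·(P₄/P₃) = 716.0 K.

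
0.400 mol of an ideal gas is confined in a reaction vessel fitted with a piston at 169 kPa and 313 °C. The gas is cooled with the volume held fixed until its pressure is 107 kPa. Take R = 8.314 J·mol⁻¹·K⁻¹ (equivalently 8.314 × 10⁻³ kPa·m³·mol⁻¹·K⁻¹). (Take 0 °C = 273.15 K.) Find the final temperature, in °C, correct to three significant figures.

T₂ ≈ 98.0 °C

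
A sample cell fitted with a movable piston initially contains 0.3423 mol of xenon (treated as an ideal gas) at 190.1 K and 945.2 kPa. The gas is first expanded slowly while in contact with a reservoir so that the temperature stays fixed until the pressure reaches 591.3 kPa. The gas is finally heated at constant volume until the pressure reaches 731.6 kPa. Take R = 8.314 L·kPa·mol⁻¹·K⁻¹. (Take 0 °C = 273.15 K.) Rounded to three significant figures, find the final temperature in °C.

From PV = nRT: V₁ = nRT₁/P₁ = 0.5724 L.
T constant ⇒ Boyle's law P V = const: T₂ = T₁; V₂ = V₁·(P₁/P₂) = 0.9149 L.
Isochoric, so P/T is constant: V₃ = V₂; T₃ = T₂·(P₃/P₂) = 235.2 K.

T₃ ≈ -37.9 °C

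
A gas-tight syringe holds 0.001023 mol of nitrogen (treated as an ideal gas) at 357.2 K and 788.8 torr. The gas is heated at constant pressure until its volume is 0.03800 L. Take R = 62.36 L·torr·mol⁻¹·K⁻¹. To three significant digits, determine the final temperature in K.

From PV = nRT: V₁ = nRT₁/P₁ = 0.02889 L.
Isobaric, so V/T is constant: P₂ = P₁; T₂ = T₁·(V₂/V₁) = 469.9 K.

T₂ ≈ 470 K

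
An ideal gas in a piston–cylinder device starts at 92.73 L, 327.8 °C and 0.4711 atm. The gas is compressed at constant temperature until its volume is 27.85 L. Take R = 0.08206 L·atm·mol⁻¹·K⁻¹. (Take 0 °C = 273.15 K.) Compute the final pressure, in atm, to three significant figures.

Convert: T₁ = 601.0 K.
Isothermal, so P V is constant: T₂ = T₁; P₂ = P₁·(V₁/V₂) = 1.569 atm.

P₂ ≈ 1.57 atm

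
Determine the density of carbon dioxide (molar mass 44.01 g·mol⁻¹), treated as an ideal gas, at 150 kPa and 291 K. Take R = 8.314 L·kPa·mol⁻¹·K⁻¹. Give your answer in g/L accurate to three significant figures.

ρ = PM/(RT) = (150 × 44.01) / (8.314 × 291.0)

ρ ≈ 2.73 g/L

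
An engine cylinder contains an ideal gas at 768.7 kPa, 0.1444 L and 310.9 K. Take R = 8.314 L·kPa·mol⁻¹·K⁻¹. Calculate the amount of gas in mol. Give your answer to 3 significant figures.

n ≈ 0.0429 mol

PV = nRT ⇒ n = PV/(RT) = (768.7 × 0.1444) / (8.314 × 310.9)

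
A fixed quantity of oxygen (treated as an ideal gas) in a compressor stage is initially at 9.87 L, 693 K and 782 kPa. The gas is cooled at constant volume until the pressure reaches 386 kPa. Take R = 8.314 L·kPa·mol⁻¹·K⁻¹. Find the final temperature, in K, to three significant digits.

V constant ⇒ P ∝ T: V₂ = V₁; T₂ = T₁·(P₂/P₁) = 342.1 K.

T₂ ≈ 342 K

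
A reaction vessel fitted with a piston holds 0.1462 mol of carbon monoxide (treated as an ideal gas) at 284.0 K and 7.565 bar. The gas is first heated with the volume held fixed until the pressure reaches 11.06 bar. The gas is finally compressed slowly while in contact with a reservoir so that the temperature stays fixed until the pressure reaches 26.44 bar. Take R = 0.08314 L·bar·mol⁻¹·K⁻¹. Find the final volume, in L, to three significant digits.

From PV = nRT: V₁ = nRT₁/P₁ = 0.4563 L.
Isochoric, so P/T is constant: V₂ = V₁; T₂ = T₁·(P₂/P₁) = 415.2 K.
T constant ⇒ Boyle's law P V = const: T₃ = T₂; V₃ = V₂·(P₂/P₃) = 0.1909 L.

V₃ ≈ 0.191 L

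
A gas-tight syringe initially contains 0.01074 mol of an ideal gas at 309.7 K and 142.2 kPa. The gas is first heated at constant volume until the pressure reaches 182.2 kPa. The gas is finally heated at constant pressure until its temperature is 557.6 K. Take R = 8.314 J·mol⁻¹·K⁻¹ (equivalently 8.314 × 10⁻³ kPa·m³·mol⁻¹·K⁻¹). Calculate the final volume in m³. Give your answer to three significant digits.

V₃ ≈ 0.000273 m³

From PV = nRT: V₁ = nRT₁/P₁ = 0.0001945 m³.
Isochoric, so P/T is constant: V₂ = V₁; T₂ = T₁·(P₂/P₁) = 396.8 K.
Isobaric, so V/T is constant: P₃ = P₂; V₃ = V₂·(T₃/T₂) = 0.0002733 m³.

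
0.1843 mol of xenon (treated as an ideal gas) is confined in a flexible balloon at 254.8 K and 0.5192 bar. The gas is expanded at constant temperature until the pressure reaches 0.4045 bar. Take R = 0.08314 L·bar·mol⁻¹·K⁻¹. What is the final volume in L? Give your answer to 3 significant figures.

V₂ ≈ 9.65 L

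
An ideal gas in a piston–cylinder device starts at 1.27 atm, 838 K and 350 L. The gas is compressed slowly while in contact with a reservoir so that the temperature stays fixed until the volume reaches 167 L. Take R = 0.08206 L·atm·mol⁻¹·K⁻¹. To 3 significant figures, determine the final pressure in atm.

Isothermal, so P V is constant: T₂ = T₁; P₂ = P₁·(V₁/V₂) = 2.662 atm.

P₂ ≈ 2.66 atm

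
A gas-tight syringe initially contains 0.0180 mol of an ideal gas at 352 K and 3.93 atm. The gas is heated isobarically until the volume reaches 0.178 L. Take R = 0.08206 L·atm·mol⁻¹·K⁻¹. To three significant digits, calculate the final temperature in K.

From PV = nRT: V₁ = nRT₁/P₁ = 0.1323 L.
P constant ⇒ V ∝ T: P₂ = P₁; T₂ = T₁·(V₂/V₁) = 473.6 K.

T₂ ≈ 474 K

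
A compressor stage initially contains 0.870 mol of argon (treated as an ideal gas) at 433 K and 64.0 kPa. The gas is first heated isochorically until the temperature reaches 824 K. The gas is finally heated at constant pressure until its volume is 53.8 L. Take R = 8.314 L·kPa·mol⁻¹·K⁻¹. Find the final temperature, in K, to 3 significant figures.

From PV = nRT: V₁ = nRT₁/P₁ = 48.94 L.
Isochoric, so P/T is constant: V₂ = V₁; P₂ = P₁·(T₂/T₁) = 121.8 kPa.
Isobaric, so V/T is constant: P₃ = P₂; T₃ = T₂·(V₃/V₂) = 905.9 K.

T₃ ≈ 906 K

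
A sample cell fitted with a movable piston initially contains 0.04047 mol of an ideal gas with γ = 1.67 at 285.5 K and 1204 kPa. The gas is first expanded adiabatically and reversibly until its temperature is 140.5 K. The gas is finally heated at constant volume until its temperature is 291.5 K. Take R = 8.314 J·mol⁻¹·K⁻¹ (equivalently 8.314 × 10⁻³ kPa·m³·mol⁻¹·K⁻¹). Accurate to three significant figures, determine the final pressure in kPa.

P₃ ≈ 427 kPa

From PV = nRT: V₁ = nRT₁/P₁ = 7.979e-05 m³.
Reversible adiabatic, γ = 1.67: P₂ = P₁·(T₂/T₁)^(γ/(γ−1)) = 205.6 kPa; V₂ = V₁·(T₁/T₂)^(1/(γ−1)) = 0.0002299 m³.
V constant ⇒ P ∝ T: V₃ = V₂; P₃ = P₂·(T₃/T₂) = 426.6 kPa.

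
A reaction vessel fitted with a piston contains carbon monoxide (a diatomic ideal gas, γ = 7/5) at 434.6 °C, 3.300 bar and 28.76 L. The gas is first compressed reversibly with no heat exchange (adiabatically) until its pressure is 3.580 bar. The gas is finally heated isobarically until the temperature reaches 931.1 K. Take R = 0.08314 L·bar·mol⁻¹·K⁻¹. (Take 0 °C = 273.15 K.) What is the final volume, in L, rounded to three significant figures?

Convert: T₁ = 707.8 K.
Reversible adiabatic, γ = 7/5: T₂ = T₁·(P₂/P₁)^((γ−1)/γ) = 724.4 K; V₂ = V₁·(P₁/P₂)^(1/γ) = 27.13 L.
P constant ⇒ V ∝ T: P₃ = P₂; V₃ = V₂·(T₃/T₂) = 34.88 L.

V₃ ≈ 34.9 L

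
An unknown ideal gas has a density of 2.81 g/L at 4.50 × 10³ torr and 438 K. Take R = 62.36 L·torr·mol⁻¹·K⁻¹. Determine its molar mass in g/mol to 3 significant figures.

ρ = PM/(RT) ⇒ M = ρRT/P = (2.81 × 62.36 × 438.0) / 4.50e+03

M ≈ 17.1 g/mol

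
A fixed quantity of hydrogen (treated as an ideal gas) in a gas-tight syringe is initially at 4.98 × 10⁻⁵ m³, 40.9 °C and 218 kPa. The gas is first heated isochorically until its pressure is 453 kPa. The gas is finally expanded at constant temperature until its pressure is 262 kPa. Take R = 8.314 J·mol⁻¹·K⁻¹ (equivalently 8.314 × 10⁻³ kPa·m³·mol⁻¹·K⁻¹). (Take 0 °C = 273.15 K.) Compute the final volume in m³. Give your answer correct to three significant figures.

V₃ ≈ 8.61e-05 m³

Convert: T₁ = 314.0 K.
Isochoric, so P/T is constant: V₂ = V₁; T₂ = T₁·(P₂/P₁) = 652.6 K.
Isothermal, so P V is constant: T₃ = T₂; V₃ = V₂·(P₂/P₃) = 8.610e-05 m³.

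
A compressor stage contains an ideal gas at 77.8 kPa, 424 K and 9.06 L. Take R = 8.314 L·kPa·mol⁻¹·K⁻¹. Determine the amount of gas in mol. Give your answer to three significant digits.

PV = nRT ⇒ n = PV/(RT) = (77.8 × 9.06) / (8.314 × 424)

n ≈ 0.200 mol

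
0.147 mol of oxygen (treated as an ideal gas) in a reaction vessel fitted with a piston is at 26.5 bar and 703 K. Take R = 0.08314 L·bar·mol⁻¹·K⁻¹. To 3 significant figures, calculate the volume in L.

V ≈ 0.324 L

PV = nRT ⇒ V = nRT/P = (0.147 × 0.08314 × 703) / 26.5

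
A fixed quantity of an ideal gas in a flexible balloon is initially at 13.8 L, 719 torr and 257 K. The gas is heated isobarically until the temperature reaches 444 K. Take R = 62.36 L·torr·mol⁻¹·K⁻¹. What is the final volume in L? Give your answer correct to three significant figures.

P constant ⇒ V ∝ T: P₂ = P₁; V₂ = V₁·(T₂/T₁) = 23.84 L.

V₂ ≈ 23.8 L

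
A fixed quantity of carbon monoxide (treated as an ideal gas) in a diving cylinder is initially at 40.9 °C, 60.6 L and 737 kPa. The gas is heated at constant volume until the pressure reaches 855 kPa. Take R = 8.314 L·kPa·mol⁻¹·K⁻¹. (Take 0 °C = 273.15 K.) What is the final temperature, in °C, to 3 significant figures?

T₂ ≈ 91.2 °C

Convert: T₁ = 314.0 K.
V constant ⇒ P ∝ T: V₂ = V₁; T₂ = T₁·(P₂/P₁) = 364.3 K.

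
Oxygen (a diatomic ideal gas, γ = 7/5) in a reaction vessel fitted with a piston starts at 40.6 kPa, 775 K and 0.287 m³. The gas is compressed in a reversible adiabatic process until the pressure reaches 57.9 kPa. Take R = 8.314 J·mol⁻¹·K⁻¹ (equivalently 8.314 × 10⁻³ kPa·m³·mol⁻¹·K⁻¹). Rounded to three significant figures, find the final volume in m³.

Reversible adiabatic, γ = 7/5: T₂ = T₁·(P₂/P₁)^((γ−1)/γ) = 857.7 K; V₂ = V₁·(P₁/P₂)^(1/γ) = 0.2227 m³.

V₂ ≈ 0.223 m³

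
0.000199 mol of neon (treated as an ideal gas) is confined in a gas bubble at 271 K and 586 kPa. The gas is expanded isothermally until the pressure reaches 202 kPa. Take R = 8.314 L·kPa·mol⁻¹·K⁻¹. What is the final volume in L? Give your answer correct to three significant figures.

V₂ ≈ 0.00222 L

From PV = nRT: V₁ = nRT₁/P₁ = 0.0007651 L.
T constant ⇒ Boyle's law P V = const: T₂ = T₁; V₂ = V₁·(P₁/P₂) = 0.002220 L.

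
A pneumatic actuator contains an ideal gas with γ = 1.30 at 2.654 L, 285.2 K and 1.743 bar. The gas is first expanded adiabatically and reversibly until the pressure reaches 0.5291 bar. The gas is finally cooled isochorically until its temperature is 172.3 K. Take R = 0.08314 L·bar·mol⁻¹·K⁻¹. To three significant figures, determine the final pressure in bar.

P₃ ≈ 0.421 bar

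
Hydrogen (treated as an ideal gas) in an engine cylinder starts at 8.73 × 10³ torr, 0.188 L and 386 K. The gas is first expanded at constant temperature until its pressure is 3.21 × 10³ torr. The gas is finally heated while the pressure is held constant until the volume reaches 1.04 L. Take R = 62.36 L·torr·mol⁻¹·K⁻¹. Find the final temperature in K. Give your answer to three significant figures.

Isothermal, so P V is constant: T₂ = T₁; V₂ = V₁·(P₁/P₂) = 0.5113 L.
P constant ⇒ V ∝ T: P₃ = P₂; T₃ = T₂·(V₃/V₂) = 785.2 K.

T₃ ≈ 785 K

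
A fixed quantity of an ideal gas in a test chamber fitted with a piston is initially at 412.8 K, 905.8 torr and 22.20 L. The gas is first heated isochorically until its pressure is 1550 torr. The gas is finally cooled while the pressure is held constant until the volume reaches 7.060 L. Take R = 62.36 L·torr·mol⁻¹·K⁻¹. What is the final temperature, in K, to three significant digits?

T₃ ≈ 225 K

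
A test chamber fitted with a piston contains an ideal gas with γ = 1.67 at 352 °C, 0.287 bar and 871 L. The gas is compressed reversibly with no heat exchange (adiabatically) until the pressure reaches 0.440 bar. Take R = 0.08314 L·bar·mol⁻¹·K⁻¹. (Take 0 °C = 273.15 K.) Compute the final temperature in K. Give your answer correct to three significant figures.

T₂ ≈ 742 K

Convert: T₁ = 625.1 K.
Adiabatic (γ = 1.67), T V^(γ−1) and P V^γ constant: T₂ = T₁·(P₂/P₁)^((γ−1)/γ) = 742.1 K; V₂ = V₁·(P₁/P₂)^(1/γ) = 674.4 L.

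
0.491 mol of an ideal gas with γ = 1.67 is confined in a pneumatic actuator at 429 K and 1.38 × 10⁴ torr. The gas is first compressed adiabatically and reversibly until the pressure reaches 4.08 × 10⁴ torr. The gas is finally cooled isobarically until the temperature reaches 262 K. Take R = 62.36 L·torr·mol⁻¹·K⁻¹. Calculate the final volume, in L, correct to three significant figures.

V₃ ≈ 0.197 L

From PV = nRT: V₁ = nRT₁/P₁ = 0.9518 L.
Reversible adiabatic, γ = 1.67: T₂ = T₁·(P₂/P₁)^((γ−1)/γ) = 662.7 K; V₂ = V₁·(P₁/P₂)^(1/γ) = 0.4973 L.
Isobaric, so V/T is constant: P₃ = P₂; V₃ = V₂·(T₃/T₂) = 0.1966 L.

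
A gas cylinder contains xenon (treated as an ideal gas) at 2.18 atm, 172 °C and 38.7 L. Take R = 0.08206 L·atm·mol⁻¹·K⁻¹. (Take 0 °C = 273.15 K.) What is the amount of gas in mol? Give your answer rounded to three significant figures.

n ≈ 2.31 mol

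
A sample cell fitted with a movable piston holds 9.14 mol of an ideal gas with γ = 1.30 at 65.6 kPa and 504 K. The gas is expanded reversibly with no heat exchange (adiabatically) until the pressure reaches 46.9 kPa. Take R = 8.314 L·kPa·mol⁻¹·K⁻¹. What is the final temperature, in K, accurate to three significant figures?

T₂ ≈ 466 K

From PV = nRT: V₁ = nRT₁/P₁ = 583.8 L.
Reversible adiabatic, γ = 1.30: T₂ = T₁·(P₂/P₁)^((γ−1)/γ) = 466.4 K; V₂ = V₁·(P₁/P₂)^(1/γ) = 755.8 L.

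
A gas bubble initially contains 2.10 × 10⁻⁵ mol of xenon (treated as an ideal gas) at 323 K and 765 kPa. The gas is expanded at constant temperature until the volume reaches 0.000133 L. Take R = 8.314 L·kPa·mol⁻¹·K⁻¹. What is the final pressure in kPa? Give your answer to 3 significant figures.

P₂ ≈ 424 kPa

From PV = nRT: V₁ = nRT₁/P₁ = 7.372e-05 L.
T constant ⇒ Boyle's law P V = const: T₂ = T₁; P₂ = P₁·(V₁/V₂) = 424.0 kPa.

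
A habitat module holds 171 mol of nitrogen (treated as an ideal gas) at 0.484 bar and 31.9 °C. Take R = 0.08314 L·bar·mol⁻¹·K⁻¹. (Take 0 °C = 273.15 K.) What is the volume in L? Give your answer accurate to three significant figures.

Convert: T = 305.05 K.
PV = nRT ⇒ V = nRT/P = (171 × 0.08314 × 305.05) / 0.484

V ≈ 8.96e+03 L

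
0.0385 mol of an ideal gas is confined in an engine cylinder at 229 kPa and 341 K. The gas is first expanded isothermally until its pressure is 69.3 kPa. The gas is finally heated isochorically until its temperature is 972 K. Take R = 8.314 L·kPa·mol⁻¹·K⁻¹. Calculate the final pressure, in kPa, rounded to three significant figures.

P₃ ≈ 198 kPa

From PV = nRT: V₁ = nRT₁/P₁ = 0.4766 L.
Isothermal, so P V is constant: T₂ = T₁; V₂ = V₁·(P₁/P₂) = 1.575 L.
V constant ⇒ P ∝ T: V₃ = V₂; P₃ = P₂·(T₃/T₂) = 197.5 kPa.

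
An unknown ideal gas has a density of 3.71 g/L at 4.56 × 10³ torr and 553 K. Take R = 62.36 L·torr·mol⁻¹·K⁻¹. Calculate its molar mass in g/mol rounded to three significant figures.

M ≈ 28.1 g/mol

ρ = PM/(RT) ⇒ M = ρRT/P = (3.71 × 62.36 × 553.0) / 4.56e+03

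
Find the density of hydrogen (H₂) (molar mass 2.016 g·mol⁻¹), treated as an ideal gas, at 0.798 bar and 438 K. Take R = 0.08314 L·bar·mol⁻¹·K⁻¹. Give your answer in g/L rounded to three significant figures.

ρ ≈ 0.0442 g/L

ρ = PM/(RT) = (0.798 × 2.016) / (0.08314 × 438.0)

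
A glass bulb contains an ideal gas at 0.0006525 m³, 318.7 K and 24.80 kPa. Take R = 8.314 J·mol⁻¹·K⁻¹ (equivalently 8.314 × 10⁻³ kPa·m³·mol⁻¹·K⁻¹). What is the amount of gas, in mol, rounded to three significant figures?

PV = nRT ⇒ n = PV/(RT) = (24.80 × 0.0006525) / (8.314 × 10⁻³ × 318.7)

n ≈ 0.00611 mol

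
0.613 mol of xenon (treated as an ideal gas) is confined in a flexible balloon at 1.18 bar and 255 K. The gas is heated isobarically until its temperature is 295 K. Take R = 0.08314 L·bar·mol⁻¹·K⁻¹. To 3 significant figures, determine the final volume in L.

From PV = nRT: V₁ = nRT₁/P₁ = 11.01 L.
Isobaric, so V/T is constant: P₂ = P₁; V₂ = V₁·(T₂/T₁) = 12.74 L.

V₂ ≈ 12.7 L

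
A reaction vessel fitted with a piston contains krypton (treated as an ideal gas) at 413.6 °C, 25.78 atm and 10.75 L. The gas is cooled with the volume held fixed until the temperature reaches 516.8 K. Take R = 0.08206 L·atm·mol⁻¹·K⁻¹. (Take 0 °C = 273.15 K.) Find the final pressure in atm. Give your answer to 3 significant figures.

Convert: T₁ = 686.8 K.
V constant ⇒ P ∝ T: V₂ = V₁; P₂ = P₁·(T₂/T₁) = 19.40 atm.

P₂ ≈ 19.4 atm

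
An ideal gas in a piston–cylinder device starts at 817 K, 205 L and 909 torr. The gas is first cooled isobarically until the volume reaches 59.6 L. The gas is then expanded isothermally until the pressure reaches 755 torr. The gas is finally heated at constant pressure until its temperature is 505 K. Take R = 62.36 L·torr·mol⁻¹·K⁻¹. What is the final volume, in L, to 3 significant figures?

Isobaric, so V/T is constant: P₂ = P₁; T₂ = T₁·(V₂/V₁) = 237.5 K.
T constant ⇒ Boyle's law P V = const: T₃ = T₂; V₃ = V₂·(P₂/P₃) = 71.76 L.
Isobaric, so V/T is constant: P₄ = P₃; V₄ = V₃·(T₄/T₃) = 152.6 L.

V₄ ≈ 153 L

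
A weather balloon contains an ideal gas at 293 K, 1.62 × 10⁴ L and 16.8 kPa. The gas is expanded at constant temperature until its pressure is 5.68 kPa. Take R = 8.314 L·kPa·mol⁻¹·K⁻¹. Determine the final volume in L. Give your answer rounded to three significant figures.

V₂ ≈ 4.79e+04 L

Isothermal, so P V is constant: T₂ = T₁; V₂ = V₁·(P₁/P₂) = 4.792e+04 L.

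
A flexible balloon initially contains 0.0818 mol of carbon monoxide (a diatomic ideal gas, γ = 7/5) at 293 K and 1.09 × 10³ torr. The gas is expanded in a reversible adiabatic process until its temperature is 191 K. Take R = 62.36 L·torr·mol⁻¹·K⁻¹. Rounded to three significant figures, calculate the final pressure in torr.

From PV = nRT: V₁ = nRT₁/P₁ = 1.371 L.
Adiabatic (γ = 7/5), T V^(γ−1) and P V^γ constant: P₂ = P₁·(T₂/T₁)^(γ/(γ−1)) = 243.8 torr; V₂ = V₁·(T₁/T₂)^(1/(γ−1)) = 3.997 L.

P₂ ≈ 244 torr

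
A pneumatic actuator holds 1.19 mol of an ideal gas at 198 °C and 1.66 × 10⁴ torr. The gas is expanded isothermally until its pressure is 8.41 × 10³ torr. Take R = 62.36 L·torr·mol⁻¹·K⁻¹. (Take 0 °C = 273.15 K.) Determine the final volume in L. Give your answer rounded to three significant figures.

Convert: T₁ = 471.1 K.
From PV = nRT: V₁ = nRT₁/P₁ = 2.106 L.
Isothermal, so P V is constant: T₂ = T₁; V₂ = V₁·(P₁/P₂) = 4.157 L.

V₂ ≈ 4.16 L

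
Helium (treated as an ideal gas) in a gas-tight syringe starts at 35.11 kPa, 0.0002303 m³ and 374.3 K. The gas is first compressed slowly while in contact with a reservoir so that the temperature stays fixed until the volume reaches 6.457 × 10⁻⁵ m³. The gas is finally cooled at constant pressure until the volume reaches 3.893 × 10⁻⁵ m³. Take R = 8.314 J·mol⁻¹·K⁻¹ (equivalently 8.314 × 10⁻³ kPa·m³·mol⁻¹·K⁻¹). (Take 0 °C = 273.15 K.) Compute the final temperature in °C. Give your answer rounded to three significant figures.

T₃ ≈ -47.5 °C

T constant ⇒ Boyle's law P V = const: T₂ = T₁; P₂ = P₁·(V₁/V₂) = 125.2 kPa.
Isobaric, so V/T is constant: P₃ = P₂; T₃ = T₂·(V₃/V₂) = 225.7 K.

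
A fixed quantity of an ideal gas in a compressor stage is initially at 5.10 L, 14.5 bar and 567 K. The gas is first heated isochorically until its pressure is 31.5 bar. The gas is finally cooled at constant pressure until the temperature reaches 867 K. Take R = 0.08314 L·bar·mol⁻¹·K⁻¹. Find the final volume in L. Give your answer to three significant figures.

Isochoric, so P/T is constant: V₂ = V₁; T₂ = T₁·(P₂/P₁) = 1232 K.
P constant ⇒ V ∝ T: P₃ = P₂; V₃ = V₂·(T₃/T₂) = 3.590 L.

V₃ ≈ 3.59 L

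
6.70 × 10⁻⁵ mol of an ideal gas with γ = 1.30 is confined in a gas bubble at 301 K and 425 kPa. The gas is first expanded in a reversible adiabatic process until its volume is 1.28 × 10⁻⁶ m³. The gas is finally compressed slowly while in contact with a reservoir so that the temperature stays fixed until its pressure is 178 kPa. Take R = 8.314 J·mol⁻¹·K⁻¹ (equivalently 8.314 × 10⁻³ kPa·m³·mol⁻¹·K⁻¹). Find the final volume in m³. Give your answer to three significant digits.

V₃ ≈ 6.62e-07 m³

From PV = nRT: V₁ = nRT₁/P₁ = 3.945e-07 m³.
Reversible adiabatic, γ = 1.30: T₂ = T₁·(V₁/V₂)^(γ−1) = 211.5 K; P₂ = P₁·(V₁/V₂)^γ = 92.02 kPa.
T constant ⇒ Boyle's law P V = const: T₃ = T₂; V₃ = V₂·(P₂/P₃) = 6.617e-07 m³.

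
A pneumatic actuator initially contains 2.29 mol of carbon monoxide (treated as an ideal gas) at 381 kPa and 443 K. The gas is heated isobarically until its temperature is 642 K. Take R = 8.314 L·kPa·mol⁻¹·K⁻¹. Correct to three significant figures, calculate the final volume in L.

From PV = nRT: V₁ = nRT₁/P₁ = 22.14 L.
P constant ⇒ V ∝ T: P₂ = P₁; V₂ = V₁·(T₂/T₁) = 32.08 L.

V₂ ≈ 32.1 L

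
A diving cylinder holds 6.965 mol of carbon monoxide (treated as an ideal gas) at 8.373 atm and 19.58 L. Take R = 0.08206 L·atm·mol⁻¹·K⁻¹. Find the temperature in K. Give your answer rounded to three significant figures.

T ≈ 287 K

PV = nRT ⇒ T = PV/(nR) = (8.373 × 19.58) / (6.965 × 0.08206)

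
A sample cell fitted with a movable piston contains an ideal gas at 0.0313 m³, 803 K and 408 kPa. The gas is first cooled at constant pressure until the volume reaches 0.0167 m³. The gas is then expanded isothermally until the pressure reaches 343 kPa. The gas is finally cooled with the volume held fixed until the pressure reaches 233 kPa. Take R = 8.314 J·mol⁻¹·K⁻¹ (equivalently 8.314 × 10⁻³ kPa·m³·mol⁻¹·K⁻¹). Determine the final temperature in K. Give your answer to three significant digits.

P constant ⇒ V ∝ T: P₂ = P₁; T₂ = T₁·(V₂/V₁) = 428.4 K.
T constant ⇒ Boyle's law P V = const: T₃ = T₂; V₃ = V₂·(P₂/P₃) = 0.01986 m³.
Isochoric, so P/T is constant: V₄ = V₃; T₄ = T₃·(P₄/P₃) = 291.0 K.

T₄ ≈ 291 K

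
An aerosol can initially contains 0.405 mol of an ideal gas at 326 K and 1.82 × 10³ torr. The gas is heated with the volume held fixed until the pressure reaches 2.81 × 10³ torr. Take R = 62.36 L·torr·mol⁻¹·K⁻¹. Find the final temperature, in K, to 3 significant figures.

From PV = nRT: V₁ = nRT₁/P₁ = 4.524 L.
Isochoric, so P/T is constant: V₂ = V₁; T₂ = T₁·(P₂/P₁) = 503.3 K.

T₂ ≈ 503 K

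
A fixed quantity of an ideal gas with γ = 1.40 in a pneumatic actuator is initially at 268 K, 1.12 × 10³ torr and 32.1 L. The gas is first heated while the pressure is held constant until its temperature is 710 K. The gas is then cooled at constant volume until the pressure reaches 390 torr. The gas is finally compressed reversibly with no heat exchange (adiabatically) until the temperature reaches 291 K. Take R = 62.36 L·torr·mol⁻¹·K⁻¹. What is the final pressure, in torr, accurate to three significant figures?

P₄ ≈ 690 torr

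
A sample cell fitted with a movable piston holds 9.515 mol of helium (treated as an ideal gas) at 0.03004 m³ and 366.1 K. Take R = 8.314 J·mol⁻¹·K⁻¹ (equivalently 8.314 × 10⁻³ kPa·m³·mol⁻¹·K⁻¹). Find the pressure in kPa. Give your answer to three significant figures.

PV = nRT ⇒ P = nRT/V = (9.515 × 8.314 × 10⁻³ × 366.1) / 0.03004

P ≈ 964 kPa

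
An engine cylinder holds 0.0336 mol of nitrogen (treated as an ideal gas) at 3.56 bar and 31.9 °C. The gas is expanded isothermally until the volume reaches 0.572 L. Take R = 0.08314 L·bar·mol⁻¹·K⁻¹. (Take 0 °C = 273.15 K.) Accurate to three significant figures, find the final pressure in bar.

Convert: T₁ = 305.0 K.
From PV = nRT: V₁ = nRT₁/P₁ = 0.2394 L.
T constant ⇒ Boyle's law P V = const: T₂ = T₁; P₂ = P₁·(V₁/V₂) = 1.490 bar.

P₂ ≈ 1.49 bar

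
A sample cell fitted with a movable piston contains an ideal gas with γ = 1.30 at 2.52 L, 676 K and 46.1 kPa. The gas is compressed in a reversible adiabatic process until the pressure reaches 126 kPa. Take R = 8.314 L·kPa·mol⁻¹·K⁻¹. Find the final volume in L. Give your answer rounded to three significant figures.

V₂ ≈ 1.16 L

Adiabatic (γ = 1.30), T V^(γ−1) and P V^γ constant: T₂ = T₁·(P₂/P₁)^((γ−1)/γ) = 852.5 K; V₂ = V₁·(P₁/P₂)^(1/γ) = 1.163 L.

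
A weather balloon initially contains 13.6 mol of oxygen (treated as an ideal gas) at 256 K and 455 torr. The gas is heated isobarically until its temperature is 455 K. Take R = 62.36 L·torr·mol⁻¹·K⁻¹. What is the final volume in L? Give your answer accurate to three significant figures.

From PV = nRT: V₁ = nRT₁/P₁ = 477.2 L.
P constant ⇒ V ∝ T: P₂ = P₁; V₂ = V₁·(T₂/T₁) = 848.1 L.

V₂ ≈ 848 L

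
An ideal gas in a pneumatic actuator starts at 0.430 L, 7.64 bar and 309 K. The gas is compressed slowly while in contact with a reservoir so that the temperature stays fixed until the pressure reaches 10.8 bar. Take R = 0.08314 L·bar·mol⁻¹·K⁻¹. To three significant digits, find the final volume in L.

Isothermal, so P V is constant: T₂ = T₁; V₂ = V₁·(P₁/P₂) = 0.3042 L.

V₂ ≈ 0.304 L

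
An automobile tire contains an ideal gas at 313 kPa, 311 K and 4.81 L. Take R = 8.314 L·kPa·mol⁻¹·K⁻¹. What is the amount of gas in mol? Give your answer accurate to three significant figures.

PV = nRT ⇒ n = PV/(RT) = (313 × 4.81) / (8.314 × 311)

n ≈ 0.582 mol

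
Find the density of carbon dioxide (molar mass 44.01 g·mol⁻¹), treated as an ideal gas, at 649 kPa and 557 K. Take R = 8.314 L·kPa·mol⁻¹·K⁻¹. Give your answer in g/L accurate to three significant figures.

ρ = PM/(RT) = (649 × 44.01) / (8.314 × 557.0)

ρ ≈ 6.17 g/L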